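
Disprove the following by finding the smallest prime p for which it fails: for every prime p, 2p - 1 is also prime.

p = 5

We need the least prime p for which 2p - 1 is not prime.
p = 2: 2p - 1 = 3, prime.
p = 3: 2p - 1 = 5, prime.
p = 5: 2p - 1 = 9 = 3 × 3, not prime.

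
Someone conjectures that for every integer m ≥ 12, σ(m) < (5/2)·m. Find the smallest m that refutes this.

For m = 12, 13, 14, 15, …, 21, 22, 23 the conclusion holds.
m = 24: σ(24) = 60; 60 ≥ 60.
Hence m = 24 is a counterexample.

m = 24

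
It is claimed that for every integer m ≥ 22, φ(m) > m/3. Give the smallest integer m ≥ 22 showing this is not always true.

m = 24

Check each integer m ≥ 22 in order until the claim fails.
For m = 22, 23 the conclusion holds.
m = 24: φ(24) = 8 and 24/3 = 8, so φ(24) ≤ 24/3.
Hence m = 24 is a counterexample.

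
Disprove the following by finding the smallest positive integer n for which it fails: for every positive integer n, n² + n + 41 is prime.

n = 40

Check each positive integer n in order until n² + n + 41 is not prime.
For n = 1, 2, 3, 4, …, 37, 38, 39 the conclusion holds.
n = 40: n² + n + 41 = 1681 = 41 × 41, composite.
Hence n = 40 is a counterexample.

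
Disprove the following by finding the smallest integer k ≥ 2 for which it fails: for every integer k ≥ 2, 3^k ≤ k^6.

A counterexample is any integer k ≥ 2 such that 3^k > k^6; we check each in order.
For k = 2, 3, 4, 5, …, 12, 13, 14 the conclusion holds.
k = 15: 3^k = 14348907 and k^6 = 11390625, so 14348907 > 11390625.

k = 15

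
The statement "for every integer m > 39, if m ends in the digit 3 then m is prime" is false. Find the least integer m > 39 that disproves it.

We need the least integer m > 39 for which m ends in the digit 3 but m is not prime.
m = 43: 43 ends in 3 and is prime.
m = 53: 53 ends in 3 and is prime.
m = 63: 63 ends in 3; 63 = 3 × 21, composite.
Thus m = 63 disproves the claim, and no smaller m works.

m = 63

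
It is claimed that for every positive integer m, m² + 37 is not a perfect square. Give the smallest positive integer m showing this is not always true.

m = 18

Check each positive integer m in order until m² + 37 is a perfect square.
The first 17 eligible values, up to m = 17, all satisfy the conclusion.
m = 18: 18² + 37 = 361 = 19², a perfect square.
So m = 18 is the smallest counterexample.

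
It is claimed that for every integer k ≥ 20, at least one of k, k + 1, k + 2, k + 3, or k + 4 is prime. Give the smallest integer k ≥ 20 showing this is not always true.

We need the least integer k ≥ 20 for which k, k + 1, k + 2, k + 3, k + 4 are all composite.
The first 4 eligible values, up to k = 23, all satisfy the conclusion.
k = 24: 24 = 2 × 12; 25 = 5 × 5; 26 = 2 × 13; 27 = 3 × 9; 28 = 2 × 14 — all composite.
Thus k = 24 disproves the claim, and no smaller k works.

k = 24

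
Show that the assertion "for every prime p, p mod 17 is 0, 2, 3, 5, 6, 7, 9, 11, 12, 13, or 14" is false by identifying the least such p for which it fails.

For p = 2, 3, 5, 7, …, 43, 47, 53 the conclusion holds.
p = 59: 59 mod 17 = 8 — not in {0, 2, 3, 5, 6, 7, 9, 11, 12, 13, 14}.

p = 59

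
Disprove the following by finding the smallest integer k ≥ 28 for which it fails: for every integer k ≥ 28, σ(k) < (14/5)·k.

k = 60

For k = 28, 29, 30, 31, …, 57, 58, 59 the conclusion holds.
k = 60: σ(60) = 168; 168 ≥ 168.
So k = 60 is the smallest counterexample.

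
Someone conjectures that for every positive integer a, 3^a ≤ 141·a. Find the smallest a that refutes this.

a = 7

A counterexample is any positive integer a such that 3^a > 141·a; we check each in order.
a = 1: 3^a = 3 and 141·a = 141, so 3 ≤ 141.
a = 2: 3^a = 9 and 141·a = 282, so 9 ≤ 282.
a = 3: 3^a = 27 and 141·a = 423, so 27 ≤ 423.
a = 4: 3^a = 81 and 141·a = 564, so 81 ≤ 564.
a = 5: 3^a = 243 and 141·a = 705, so 243 ≤ 705.
a = 6: 3^a = 729 and 141·a = 846, so 729 ≤ 846.
a = 7: 3^a = 2187 and 141·a = 987, so 2187 > 987.
Thus a = 7 disproves the claim, and no smaller a works.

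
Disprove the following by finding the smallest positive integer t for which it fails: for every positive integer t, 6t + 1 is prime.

t = 4

A counterexample is any positive integer t such that 6t + 1 is not prime; we check each in order.
For t = 1, 2, 3 the conclusion holds.
t = 4: 6t + 1 = 25 = 5 × 5, composite.
So t = 4 is the smallest counterexample.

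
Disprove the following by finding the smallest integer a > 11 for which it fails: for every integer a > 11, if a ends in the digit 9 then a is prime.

We need the least integer a > 11 for which a ends in the digit 9 but a is not prime.
a = 19: 19 ends in 9 and is prime.
a = 29: 29 ends in 9 and is prime.
a = 39: 39 ends in 9; 39 = 3 × 13, composite.
Thus a = 39 disproves the claim, and no smaller a works.

a = 39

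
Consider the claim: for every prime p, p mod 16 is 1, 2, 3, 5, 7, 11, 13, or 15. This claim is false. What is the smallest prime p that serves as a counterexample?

p = 41

We need the least prime p for which the claim fails.
For p = 2, 3, 5, 7, …, 29, 31, 37 the conclusion holds.
p = 41: 41 mod 16 = 9 — not in {1, 2, 3, 5, 7, 11, 13, 15}.
Hence p = 41 is a counterexample.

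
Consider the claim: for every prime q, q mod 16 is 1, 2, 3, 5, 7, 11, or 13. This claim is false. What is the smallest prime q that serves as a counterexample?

q = 31

Check each prime q in order until the claim fails.
For q = 2, 3, 5, 7, 11, 13, 17, 19, 23, 29 the conclusion holds.
q = 31: 31 mod 16 = 15 — not in {1, 2, 3, 5, 7, 11, 13}.
Hence q = 31 is a counterexample.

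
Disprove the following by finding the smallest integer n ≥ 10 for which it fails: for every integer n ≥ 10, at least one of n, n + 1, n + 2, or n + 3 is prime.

Check each integer n ≥ 10 in order until n, n + 1, n + 2, n + 3 are all composite.
The first 14 eligible values, up to n = 23, all satisfy the conclusion.
n = 24: 24 = 2 × 12; 25 = 5 × 5; 26 = 2 × 13; 27 = 3 × 9 — all composite.

n = 24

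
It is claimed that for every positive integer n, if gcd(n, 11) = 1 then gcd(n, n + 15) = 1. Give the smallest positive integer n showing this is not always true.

n = 3

We need the least positive integer n for which gcd(n, 11) = 1 but gcd(n, n + 15) > 1.
n = 1: gcd(1, 16) = 1.
n = 2: gcd(2, 17) = 1.
n = 3: gcd(3, 18) = 3.
Thus n = 3 disproves the claim, and no smaller n works.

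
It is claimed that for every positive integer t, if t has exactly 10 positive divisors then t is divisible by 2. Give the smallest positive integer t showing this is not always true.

t = 405

The first 9 eligible values, up to t = 368, all satisfy the conclusion.
t = 405: τ(405) = 10; 405 mod 2 = 1.
Hence t = 405 is a counterexample.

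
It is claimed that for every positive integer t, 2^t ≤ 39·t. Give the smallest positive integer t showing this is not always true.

t = 9

A counterexample is any positive integer t such that 2^t > 39·t; we check each in order.
t = 1: 2^t = 2 and 39·t = 39, so 2 ≤ 39.
t = 2: 2^t = 4 and 39·t = 78, so 4 ≤ 78.
t = 3: 2^t = 8 and 39·t = 117, so 8 ≤ 117.
t = 4: 2^t = 16 and 39·t = 156, so 16 ≤ 156.
t = 5: 2^t = 32 and 39·t = 195, so 32 ≤ 195.
t = 6: 2^t = 64 and 39·t = 234, so 64 ≤ 234.
t = 7: 2^t = 128 and 39·t = 273, so 128 ≤ 273.
t = 8: 2^t = 256 and 39·t = 312, so 256 ≤ 312.
t = 9: 2^t = 512 and 39·t = 351, so 512 > 351.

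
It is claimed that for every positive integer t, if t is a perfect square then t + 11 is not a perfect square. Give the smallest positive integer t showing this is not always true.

t = 25

We need the least positive integer t for which t is a perfect square but t + 11 is a perfect square.
The first 4 eligible values, up to t = 16, all satisfy the conclusion.
t = 25: 25 = 5² and 25 + 11 = 36 = 6².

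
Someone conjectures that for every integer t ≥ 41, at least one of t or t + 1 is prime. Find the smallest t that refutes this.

t = 41: 41 is prime.
t = 42: 43 is prime.
t = 43: 43 is prime.
t = 44: 44 = 2 × 22; 45 = 3 × 15 — both composite.

t = 44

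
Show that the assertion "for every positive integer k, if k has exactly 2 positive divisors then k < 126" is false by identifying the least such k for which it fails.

k = 127

Check each positive integer k in order until k has exactly 2 positive divisors but the claim fails.
For k = 2, 3, 5, 7, …, 107, 109, 113 the conclusion holds.
k = 127: τ(127) = 2; 127 ≥ 126.
Hence k = 127 is a counterexample.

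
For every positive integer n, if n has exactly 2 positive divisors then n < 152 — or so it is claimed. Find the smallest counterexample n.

n = 157

A counterexample is any positive integer n such that n has exactly 2 positive divisors but the claim fails; we check each in order.
The first 36 eligible values, up to n = 151, all satisfy the conclusion.
n = 157: τ(157) = 2; 157 ≥ 152.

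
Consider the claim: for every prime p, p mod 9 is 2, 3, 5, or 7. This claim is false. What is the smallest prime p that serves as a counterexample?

Check each prime p in order until the claim fails.
p = 2: 2 mod 9 = 2.
p = 3: 3 mod 9 = 3.
p = 5: 5 mod 9 = 5.
p = 7: 7 mod 9 = 7.
p = 11: 11 mod 9 = 2.
p = 13: 13 mod 9 = 4 — not in {2, 3, 5, 7}.
Hence p = 13 is a counterexample.

p = 13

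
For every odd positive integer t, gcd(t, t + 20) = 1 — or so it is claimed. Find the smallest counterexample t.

t = 5

We need the least odd positive integer t for which gcd(t, t + 20) > 1.
For t = 1, 3 the conclusion holds.
t = 5: gcd(5, 25) = 5.
Thus t = 5 disproves the claim, and no smaller t works.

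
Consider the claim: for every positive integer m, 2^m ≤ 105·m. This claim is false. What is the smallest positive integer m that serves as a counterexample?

We need the least positive integer m for which 2^m > 105·m.
For m = 1, 2, 3, 4, 5, 6, 7, 8, 9, 10 the conclusion holds.
m = 11: 2^m = 2048 and 105·m = 1155, so 2048 > 1155.
Hence m = 11 is a counterexample.

m = 11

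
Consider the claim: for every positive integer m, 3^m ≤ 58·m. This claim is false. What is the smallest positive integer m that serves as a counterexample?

Check each positive integer m in order until 3^m > 58·m.
The first 5 eligible values, up to m = 5, all satisfy the conclusion.
m = 6: 3^m = 729 and 58·m = 348, so 729 > 348.

m = 6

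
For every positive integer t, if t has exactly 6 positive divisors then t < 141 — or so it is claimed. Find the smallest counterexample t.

t = 147

We need the least positive integer t for which t has exactly 6 positive divisors but the claim fails.
The first 19 eligible values, up to t = 124, all satisfy the conclusion.
t = 147: τ(147) = 6; 147 ≥ 141.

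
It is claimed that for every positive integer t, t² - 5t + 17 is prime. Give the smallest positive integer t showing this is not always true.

t = 13

A counterexample is any positive integer t such that t² - 5t + 17 is not prime; we check each in order.
For t = 1, 2, 3, 4, …, 10, 11, 12 the conclusion holds.
t = 13: t² - 5t + 17 = 121 = 11 × 11, composite.
Thus t = 13 disproves the claim, and no smaller t works.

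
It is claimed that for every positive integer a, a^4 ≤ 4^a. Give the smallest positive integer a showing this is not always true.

a = 3

a = 1: a^4 = 1 and 4^a = 4, so 1 ≤ 4.
a = 2: a^4 = 16 and 4^a = 16, so 16 ≤ 16.
a = 3: a^4 = 81 and 4^a = 64, so 81 > 64.
So a = 3 is the smallest counterexample.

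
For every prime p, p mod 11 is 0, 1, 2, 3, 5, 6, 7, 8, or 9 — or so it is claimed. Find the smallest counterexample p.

p = 37

Check each prime p in order until the claim fails.
The first 11 eligible values, up to p = 31, all satisfy the conclusion.
p = 37: 37 mod 11 = 4 — not in {0, 1, 2, 3, 5, 6, 7, 8, 9}.
Thus p = 37 disproves the claim, and no smaller p works.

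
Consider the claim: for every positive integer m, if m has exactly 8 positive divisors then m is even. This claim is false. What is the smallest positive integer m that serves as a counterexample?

A counterexample is any positive integer m such that m has exactly 8 positive divisors but m is odd; we check each in order.
The first 12 eligible values, up to m = 104, all satisfy the conclusion.
m = 105: divisors of 105: 1, 3, 5, 7, 15, 21, 35, 105; 105 is odd.
Hence m = 105 is a counterexample.

m = 105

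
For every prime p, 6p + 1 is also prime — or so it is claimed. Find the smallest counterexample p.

For p = 2, 3, 5, 7, 11, 13, 17 the conclusion holds.
p = 19: 6p + 1 = 115 = 5 × 23, not prime.
So p = 19 is the smallest counterexample.

p = 19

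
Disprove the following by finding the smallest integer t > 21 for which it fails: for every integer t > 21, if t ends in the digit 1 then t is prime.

Check each integer t > 21 in order until t ends in the digit 1 but t is not prime.
For t = 31, 41 the conclusion holds.
t = 51: 51 ends in 1; 51 = 3 × 17, composite.
Thus t = 51 disproves the claim, and no smaller t works.

t = 51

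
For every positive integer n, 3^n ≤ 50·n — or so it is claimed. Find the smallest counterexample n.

Check each positive integer n in order until 3^n > 50·n.
The first 5 eligible values, up to n = 5, all satisfy the conclusion.
n = 6: 3^n = 729 and 50·n = 300, so 729 > 300.
Thus n = 6 disproves the claim, and no smaller n works.

n = 6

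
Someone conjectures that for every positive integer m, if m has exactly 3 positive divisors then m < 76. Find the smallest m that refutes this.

We need the least positive integer m for which m has exactly 3 positive divisors but the claim fails.
For m = 4, 9, 25, 49 the conclusion holds.
m = 121: τ(121) = 3; 121 ≥ 76.
Thus m = 121 disproves the claim, and no smaller m works.

m = 121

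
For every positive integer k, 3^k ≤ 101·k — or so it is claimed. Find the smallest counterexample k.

We need the least positive integer k for which 3^k > 101·k.
k = 1: 3^k = 3 and 101·k = 101, so 3 ≤ 101.
k = 2: 3^k = 9 and 101·k = 202, so 9 ≤ 202.
k = 3: 3^k = 27 and 101·k = 303, so 27 ≤ 303.
k = 4: 3^k = 81 and 101·k = 404, so 81 ≤ 404.
k = 5: 3^k = 243 and 101·k = 505, so 243 ≤ 505.
k = 6: 3^k = 729 and 101·k = 606, so 729 > 606.

k = 6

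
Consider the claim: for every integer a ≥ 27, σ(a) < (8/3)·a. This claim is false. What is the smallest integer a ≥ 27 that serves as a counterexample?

a = 60

A counterexample is any integer a ≥ 27 such that the claim fails; we check each in order.
For a = 27, 28, 29, 30, …, 57, 58, 59 the conclusion holds.
a = 60: σ(60) = 168; 168 ≥ 160.
So a = 60 is the smallest counterexample.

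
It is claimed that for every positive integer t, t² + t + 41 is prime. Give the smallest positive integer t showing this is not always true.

t = 40

A counterexample is any positive integer t such that t² + t + 41 is not prime; we check each in order.
For t = 1, 2, 3, 4, …, 37, 38, 39 the conclusion holds.
t = 40: t² + t + 41 = 1681 = 41 × 41, composite.
Hence t = 40 is a counterexample.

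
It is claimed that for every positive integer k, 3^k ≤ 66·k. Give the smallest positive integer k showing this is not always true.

A counterexample is any positive integer k such that 3^k > 66·k; we check each in order.
The first 5 eligible values, up to k = 5, all satisfy the conclusion.
k = 6: 3^k = 729 and 66·k = 396, so 729 > 396.
Hence k = 6 is a counterexample.

k = 6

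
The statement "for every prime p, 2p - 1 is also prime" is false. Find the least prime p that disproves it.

p = 5

A counterexample is any prime p such that 2p - 1 is not prime; we check each in order.
p = 2: 2p - 1 = 3, prime.
p = 3: 2p - 1 = 5, prime.
p = 5: 2p - 1 = 9 = 3 × 3, not prime.
Thus p = 5 disproves the claim, and no smaller p works.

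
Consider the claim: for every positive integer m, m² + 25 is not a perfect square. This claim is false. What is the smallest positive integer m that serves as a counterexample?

m = 12

We need the least positive integer m for which m² + 25 is a perfect square.
For m = 1, 2, 3, 4, …, 9, 10, 11 the conclusion holds.
m = 12: 12² + 25 = 169 = 13², a perfect square.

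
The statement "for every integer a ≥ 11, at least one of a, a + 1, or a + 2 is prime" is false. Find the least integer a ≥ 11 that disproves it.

We need the least integer a ≥ 11 for which a, a + 1, a + 2 are all composite.
For a = 11, 12, 13 the conclusion holds.
a = 14: 14 = 2 × 7; 15 = 3 × 5; 16 = 2 × 8 — all composite.
Hence a = 14 is a counterexample.

a = 14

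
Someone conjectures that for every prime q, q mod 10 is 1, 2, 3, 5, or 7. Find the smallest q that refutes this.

q = 19

The first 7 eligible values, up to q = 17, all satisfy the conclusion.
q = 19: 19 mod 10 = 9 — not in {1, 2, 3, 5, 7}.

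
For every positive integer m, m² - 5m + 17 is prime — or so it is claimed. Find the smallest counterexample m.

A counterexample is any positive integer m such that m² - 5m + 17 is not prime; we check each in order.
For m = 1, 2, 3, 4, …, 10, 11, 12 the conclusion holds.
m = 13: m² - 5m + 17 = 121 = 11 × 11, composite.

m = 13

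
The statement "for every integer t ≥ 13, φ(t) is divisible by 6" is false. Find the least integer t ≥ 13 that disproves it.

t = 15

We need the least integer t ≥ 13 for which φ(t) is not divisible by 6.
For t = 13, 14 the conclusion holds.
t = 15: φ(15) = 8; 8 mod 6 = 2.
So t = 15 is the smallest counterexample.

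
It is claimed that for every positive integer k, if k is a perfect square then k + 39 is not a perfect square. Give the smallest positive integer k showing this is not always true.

k = 25

For k = 1, 4, 9, 16 the conclusion holds.
k = 25: 25 = 5² and 25 + 39 = 64 = 8².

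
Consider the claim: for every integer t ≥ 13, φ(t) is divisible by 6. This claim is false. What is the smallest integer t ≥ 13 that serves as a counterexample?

t = 15

Check each integer t ≥ 13 in order until φ(t) is not divisible by 6.
For t = 13, 14 the conclusion holds.
t = 15: φ(15) = 8; 8 mod 6 = 2.
Thus t = 15 disproves the claim, and no smaller t works.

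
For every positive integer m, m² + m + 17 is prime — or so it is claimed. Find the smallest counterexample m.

A counterexample is any positive integer m such that m² + m + 17 is not prime; we check each in order.
For m = 1, 2, 3, 4, …, 13, 14, 15 the conclusion holds.
m = 16: m² + m + 17 = 289 = 17 × 17, composite.
Thus m = 16 disproves the claim, and no smaller m works.

m = 16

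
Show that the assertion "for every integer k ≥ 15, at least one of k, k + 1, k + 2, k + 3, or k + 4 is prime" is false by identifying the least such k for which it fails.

For k = 15, 16, 17, 18, 19, 20, 21, 22, 23 the conclusion holds.
k = 24: 24 = 2 × 12; 25 = 5 × 5; 26 = 2 × 13; 27 = 3 × 9; 28 = 2 × 14 — all composite.
Hence k = 24 is a counterexample.

k = 24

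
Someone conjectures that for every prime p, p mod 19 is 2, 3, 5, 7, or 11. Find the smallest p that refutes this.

p = 13

We need the least prime p for which the claim fails.
p = 2: 2 mod 19 = 2.
p = 3: 3 mod 19 = 3.
p = 5: 5 mod 19 = 5.
p = 7: 7 mod 19 = 7.
p = 11: 11 mod 19 = 11.
p = 13: 13 mod 19 = 13 — not in {2, 3, 5, 7, 11}.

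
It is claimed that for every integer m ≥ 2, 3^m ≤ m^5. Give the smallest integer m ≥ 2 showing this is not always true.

For m = 2, 3, 4, 5, 6, 7, 8, 9, 10 the conclusion holds.
m = 11: 3^m = 177147 and m^5 = 161051, so 177147 > 161051.
Thus m = 11 disproves the claim, and no smaller m works.

m = 11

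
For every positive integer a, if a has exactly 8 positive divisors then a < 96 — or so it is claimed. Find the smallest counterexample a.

A counterexample is any positive integer a such that a has exactly 8 positive divisors but the claim fails; we check each in order.
For a = 24, 30, 40, 42, 54, 56, 66, 70, 78, 88 the conclusion holds.
a = 102: τ(102) = 8; 102 ≥ 96.

a = 102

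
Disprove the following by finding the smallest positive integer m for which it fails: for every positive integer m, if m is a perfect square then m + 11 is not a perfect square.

m = 25

The first 4 eligible values, up to m = 16, all satisfy the conclusion.
m = 25: 25 = 5² and 25 + 11 = 36 = 6².
Thus m = 25 disproves the claim, and no smaller m works.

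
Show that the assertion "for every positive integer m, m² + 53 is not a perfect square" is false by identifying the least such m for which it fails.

For m = 1, 2, 3, 4, …, 23, 24, 25 the conclusion holds.
m = 26: 26² + 53 = 729 = 27², a perfect square.
Thus m = 26 disproves the claim, and no smaller m works.

m = 26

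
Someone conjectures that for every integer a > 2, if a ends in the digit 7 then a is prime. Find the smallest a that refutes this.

a = 27

We need the least integer a > 2 for which a ends in the digit 7 but a is not prime.
For a = 7, 17 the conclusion holds.
a = 27: 27 ends in 7; 27 = 3 × 9, composite.
Hence a = 27 is a counterexample.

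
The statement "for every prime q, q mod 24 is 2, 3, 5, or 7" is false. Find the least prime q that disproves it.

q = 11

q = 2: 2 mod 24 = 2.
q = 3: 3 mod 24 = 3.
q = 5: 5 mod 24 = 5.
q = 7: 7 mod 24 = 7.
q = 11: 11 mod 24 = 11 — not in {2, 3, 5, 7}.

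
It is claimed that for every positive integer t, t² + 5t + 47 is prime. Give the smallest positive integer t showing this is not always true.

t = 38

The first 37 eligible values, up to t = 37, all satisfy the conclusion.
t = 38: t² + 5t + 47 = 1681 = 41 × 41, composite.
So t = 38 is the smallest counterexample.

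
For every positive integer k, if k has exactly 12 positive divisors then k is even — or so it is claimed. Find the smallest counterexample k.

We need the least positive integer k for which k has exactly 12 positive divisors but k is odd.
The first 24 eligible values, up to k = 308, all satisfy the conclusion.
k = 315: divisors of 315: 12 divisors; 315 is odd.

k = 315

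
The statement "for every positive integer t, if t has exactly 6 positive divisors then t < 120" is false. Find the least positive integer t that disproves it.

Check each positive integer t in order until t has exactly 6 positive divisors but the claim fails.
The first 18 eligible values, up to t = 117, all satisfy the conclusion.
t = 124: τ(124) = 6; 124 ≥ 120.

t = 124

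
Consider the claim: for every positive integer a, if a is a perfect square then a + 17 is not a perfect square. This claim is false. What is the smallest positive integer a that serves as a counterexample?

a = 64

Check each positive integer a in order until a is a perfect square but a + 17 is a perfect square.
The first 7 eligible values, up to a = 49, all satisfy the conclusion.
a = 64: 64 = 8² and 64 + 17 = 81 = 9².
Thus a = 64 disproves the claim, and no smaller a works.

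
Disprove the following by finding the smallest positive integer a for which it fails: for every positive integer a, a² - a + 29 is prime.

a = 3

We need the least positive integer a for which a² - a + 29 is not prime.
a = 1: a² - a + 29 = 29, prime.
a = 2: a² - a + 29 = 31, prime.
a = 3: a² - a + 29 = 35 = 5 × 7, composite.
So a = 3 is the smallest counterexample.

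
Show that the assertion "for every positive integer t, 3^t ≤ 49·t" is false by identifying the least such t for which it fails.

t = 6

We need the least positive integer t for which 3^t > 49·t.
t = 1: 3^t = 3 and 49·t = 49, so 3 ≤ 49.
t = 2: 3^t = 9 and 49·t = 98, so 9 ≤ 98.
t = 3: 3^t = 27 and 49·t = 147, so 27 ≤ 147.
t = 4: 3^t = 81 and 49·t = 196, so 81 ≤ 196.
t = 5: 3^t = 243 and 49·t = 245, so 243 ≤ 245.
t = 6: 3^t = 729 and 49·t = 294, so 729 > 294.
Thus t = 6 disproves the claim, and no smaller t works.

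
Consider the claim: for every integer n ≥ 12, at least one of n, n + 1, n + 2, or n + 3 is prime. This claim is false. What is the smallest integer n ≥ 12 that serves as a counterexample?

We need the least integer n ≥ 12 for which n, n + 1, n + 2, n + 3 are all composite.
The first 12 eligible values, up to n = 23, all satisfy the conclusion.
n = 24: 24 = 2 × 12; 25 = 5 × 5; 26 = 2 × 13; 27 = 3 × 9 — all composite.

n = 24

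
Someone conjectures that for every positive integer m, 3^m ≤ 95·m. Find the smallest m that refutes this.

m = 6

The first 5 eligible values, up to m = 5, all satisfy the conclusion.
m = 6: 3^m = 729 and 95·m = 570, so 729 > 570.
Hence m = 6 is a counterexample.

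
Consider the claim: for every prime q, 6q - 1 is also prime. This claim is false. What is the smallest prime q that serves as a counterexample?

We need the least prime q for which 6q - 1 is not prime.
q = 2: 6q - 1 = 11, prime.
q = 3: 6q - 1 = 17, prime.
q = 5: 6q - 1 = 29, prime.
q = 7: 6q - 1 = 41, prime.
q = 11: 6q - 1 = 65 = 5 × 13, not prime.
Thus q = 11 disproves the claim, and no smaller q works.

q = 11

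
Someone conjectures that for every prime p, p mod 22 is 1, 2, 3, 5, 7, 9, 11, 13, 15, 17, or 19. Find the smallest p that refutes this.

Check each prime p in order until the claim fails.
The first 13 eligible values, up to p = 41, all satisfy the conclusion.
p = 43: 43 mod 22 = 21 — not in {1, 2, 3, 5, 7, 9, 11, 13, 15, 17, 19}.
Thus p = 43 disproves the claim, and no smaller p works.

p = 43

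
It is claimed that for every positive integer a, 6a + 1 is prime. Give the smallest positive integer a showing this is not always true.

For a = 1, 2, 3 the conclusion holds.
a = 4: 6a + 1 = 25 = 5 × 5, composite.

a = 4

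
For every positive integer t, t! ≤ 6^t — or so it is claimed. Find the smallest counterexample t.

Check each positive integer t in order until t! > 6^t.
For t = 1, 2, 3, 4, …, 11, 12, 13 the conclusion holds.
t = 14: t! = 87178291200 and 6^t = 78364164096, so 87178291200 > 78364164096.

t = 14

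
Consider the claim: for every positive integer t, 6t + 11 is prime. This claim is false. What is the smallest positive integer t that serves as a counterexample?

A counterexample is any positive integer t such that 6t + 11 is not prime; we check each in order.
t = 1: 6t + 11 = 17, prime.
t = 2: 6t + 11 = 23, prime.
t = 3: 6t + 11 = 29, prime.
t = 4: 6t + 11 = 35 = 5 × 7, composite.
So t = 4 is the smallest counterexample.

t = 4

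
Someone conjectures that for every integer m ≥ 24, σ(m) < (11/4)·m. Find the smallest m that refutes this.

We need the least integer m ≥ 24 for which the claim fails.
The first 36 eligible values, up to m = 59, all satisfy the conclusion.
m = 60: σ(60) = 168; 168 ≥ 165.
Thus m = 60 disproves the claim, and no smaller m works.

m = 60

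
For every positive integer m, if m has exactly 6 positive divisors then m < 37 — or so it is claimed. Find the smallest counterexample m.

m = 44

We need the least positive integer m for which m has exactly 6 positive divisors but the claim fails.
m = 12: τ(12) = 6; 12 < 37.
m = 18: τ(18) = 6; 18 < 37.
m = 20: τ(20) = 6; 20 < 37.
m = 28: τ(28) = 6; 28 < 37.
m = 32: τ(32) = 6; 32 < 37.
m = 44: τ(44) = 6; 44 ≥ 37.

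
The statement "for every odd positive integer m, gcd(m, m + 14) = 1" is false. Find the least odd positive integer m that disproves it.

We need the least odd positive integer m for which gcd(m, m + 14) > 1.
m = 1: gcd(1, 15) = 1.
m = 3: gcd(3, 17) = 1.
m = 5: gcd(5, 19) = 1.
m = 7: gcd(7, 21) = 7.
Thus m = 7 disproves the claim, and no smaller m works.

m = 7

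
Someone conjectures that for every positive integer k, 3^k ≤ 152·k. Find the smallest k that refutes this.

k = 7

A counterexample is any positive integer k such that 3^k > 152·k; we check each in order.
The first 6 eligible values, up to k = 6, all satisfy the conclusion.
k = 7: 3^k = 2187 and 152·k = 1064, so 2187 > 1064.
So k = 7 is the smallest counterexample.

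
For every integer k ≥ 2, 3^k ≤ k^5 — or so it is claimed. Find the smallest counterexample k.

k = 11

For k = 2, 3, 4, 5, 6, 7, 8, 9, 10 the conclusion holds.
k = 11: 3^k = 177147 and k^5 = 161051, so 177147 > 161051.
Hence k = 11 is a counterexample.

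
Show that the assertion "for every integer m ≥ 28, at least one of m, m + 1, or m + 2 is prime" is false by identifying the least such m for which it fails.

Check each integer m ≥ 28 in order until m, m + 1, m + 2 are all composite.
For m = 28, 29, 30, 31 the conclusion holds.
m = 32: 32 = 2 × 16; 33 = 3 × 11; 34 = 2 × 17 — all composite.
So m = 32 is the smallest counterexample.

m = 32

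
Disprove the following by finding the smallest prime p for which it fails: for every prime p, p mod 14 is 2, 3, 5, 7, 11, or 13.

Check each prime p in order until the claim fails.
For p = 2, 3, 5, 7, 11, 13, 17, 19 the conclusion holds.
p = 23: 23 mod 14 = 9 — not in {2, 3, 5, 7, 11, 13}.
Hence p = 23 is a counterexample.

p = 23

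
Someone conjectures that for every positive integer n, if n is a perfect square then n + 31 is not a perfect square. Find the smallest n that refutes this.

n = 225

A counterexample is any positive integer n such that n is a perfect square but n + 31 is a perfect square; we check each in order.
For n = 1, 4, 9, 16, …, 144, 169, 196 the conclusion holds.
n = 225: 225 = 15² and 225 + 31 = 256 = 16².
Thus n = 225 disproves the claim, and no smaller n works.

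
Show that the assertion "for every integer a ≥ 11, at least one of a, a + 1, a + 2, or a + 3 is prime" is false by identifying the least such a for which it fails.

a = 24

A counterexample is any integer a ≥ 11 such that a, a + 1, a + 2, a + 3 are all composite; we check each in order.
The first 13 eligible values, up to a = 23, all satisfy the conclusion.
a = 24: 24 = 2 × 12; 25 = 5 × 5; 26 = 2 × 13; 27 = 3 × 9 — all composite.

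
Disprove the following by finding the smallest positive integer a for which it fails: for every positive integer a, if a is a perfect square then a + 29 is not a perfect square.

For a = 1, 4, 9, 16, …, 121, 144, 169 the conclusion holds.
a = 196: 196 = 14² and 196 + 29 = 225 = 15².
Hence a = 196 is a counterexample.

a = 196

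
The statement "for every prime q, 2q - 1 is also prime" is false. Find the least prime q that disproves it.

We need the least prime q for which 2q - 1 is not prime.
q = 2: 2q - 1 = 3, prime.
q = 3: 2q - 1 = 5, prime.
q = 5: 2q - 1 = 9 = 3 × 3, not prime.
Thus q = 5 disproves the claim, and no smaller q works.

q = 5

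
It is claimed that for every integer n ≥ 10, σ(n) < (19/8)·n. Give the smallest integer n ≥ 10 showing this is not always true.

A counterexample is any integer n ≥ 10 such that the claim fails; we check each in order.
For n = 10, 11, 12, 13, …, 21, 22, 23 the conclusion holds.
n = 24: σ(24) = 60; 60 ≥ 57.
Thus n = 24 disproves the claim, and no smaller n works.

n = 24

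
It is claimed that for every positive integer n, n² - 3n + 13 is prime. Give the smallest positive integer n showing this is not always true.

The first 11 eligible values, up to n = 11, all satisfy the conclusion.
n = 12: n² - 3n + 13 = 121 = 11 × 11, composite.
Thus n = 12 disproves the claim, and no smaller n works.

n = 12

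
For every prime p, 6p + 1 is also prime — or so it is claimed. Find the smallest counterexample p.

p = 2: 6p + 1 = 13, prime.
p = 3: 6p + 1 = 19, prime.
p = 5: 6p + 1 = 31, prime.
p = 7: 6p + 1 = 43, prime.
p = 11: 6p + 1 = 67, prime.
p = 13: 6p + 1 = 79, prime.
p = 17: 6p + 1 = 103, prime.
p = 19: 6p + 1 = 115 = 5 × 23, not prime.
Hence p = 19 is a counterexample.

p = 19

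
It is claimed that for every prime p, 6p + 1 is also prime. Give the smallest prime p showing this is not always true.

p = 19

Check each prime p in order until 6p + 1 is not prime.
The first 7 eligible values, up to p = 17, all satisfy the conclusion.
p = 19: 6p + 1 = 115 = 5 × 23, not prime.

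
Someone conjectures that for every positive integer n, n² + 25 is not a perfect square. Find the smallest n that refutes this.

For n = 1, 2, 3, 4, …, 9, 10, 11 the conclusion holds.
n = 12: 12² + 25 = 169 = 13², a perfect square.

n = 12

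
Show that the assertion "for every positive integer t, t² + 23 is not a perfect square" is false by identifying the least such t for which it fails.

t = 11

A counterexample is any positive integer t such that t² + 23 is a perfect square; we check each in order.
For t = 1, 2, 3, 4, 5, 6, 7, 8, 9, 10 the conclusion holds.
t = 11: 11² + 23 = 144 = 12², a perfect square.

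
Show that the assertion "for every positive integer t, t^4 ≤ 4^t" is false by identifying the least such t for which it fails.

t = 3

t = 1: t^4 = 1 and 4^t = 4, so 1 ≤ 4.
t = 2: t^4 = 16 and 4^t = 16, so 16 ≤ 16.
t = 3: t^4 = 81 and 4^t = 64, so 81 > 64.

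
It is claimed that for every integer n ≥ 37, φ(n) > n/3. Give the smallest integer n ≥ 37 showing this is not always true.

We need the least integer n ≥ 37 for which the claim fails.
The first 5 eligible values, up to n = 41, all satisfy the conclusion.
n = 42: φ(42) = 12 and 42/3 = 14, so φ(42) ≤ 42/3.
Thus n = 42 disproves the claim, and no smaller n works.

n = 42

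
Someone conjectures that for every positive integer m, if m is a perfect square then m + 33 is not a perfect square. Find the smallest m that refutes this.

m = 16

Check each positive integer m in order until m is a perfect square but m + 33 is a perfect square.
For m = 1, 4, 9 the conclusion holds.
m = 16: 16 = 4² and 16 + 33 = 49 = 7².
Thus m = 16 disproves the claim, and no smaller m works.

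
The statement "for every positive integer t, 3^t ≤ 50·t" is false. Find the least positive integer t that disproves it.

t = 6

We need the least positive integer t for which 3^t > 50·t.
The first 5 eligible values, up to t = 5, all satisfy the conclusion.
t = 6: 3^t = 729 and 50·t = 300, so 729 > 300.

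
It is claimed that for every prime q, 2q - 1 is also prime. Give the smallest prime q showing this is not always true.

q = 5

A counterexample is any prime q such that 2q - 1 is not prime; we check each in order.
q = 2: 2q - 1 = 3, prime.
q = 3: 2q - 1 = 5, prime.
q = 5: 2q - 1 = 9 = 3 × 3, not prime.
Thus q = 5 disproves the claim, and no smaller q works.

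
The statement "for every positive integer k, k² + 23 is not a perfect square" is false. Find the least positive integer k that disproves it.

k = 11

A counterexample is any positive integer k such that k² + 23 is a perfect square; we check each in order.
The first 10 eligible values, up to k = 10, all satisfy the conclusion.
k = 11: 11² + 23 = 144 = 12², a perfect square.
Hence k = 11 is a counterexample.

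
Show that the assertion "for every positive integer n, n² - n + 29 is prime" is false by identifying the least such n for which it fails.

n = 3

Check each positive integer n in order until n² - n + 29 is not prime.
For n = 1, 2 the conclusion holds.
n = 3: n² - n + 29 = 35 = 5 × 7, composite.
So n = 3 is the smallest counterexample.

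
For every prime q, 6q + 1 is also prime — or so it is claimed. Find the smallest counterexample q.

q = 19

Check each prime q in order until 6q + 1 is not prime.
For q = 2, 3, 5, 7, 11, 13, 17 the conclusion holds.
q = 19: 6q + 1 = 115 = 5 × 23, not prime.
Thus q = 19 disproves the claim, and no smaller q works.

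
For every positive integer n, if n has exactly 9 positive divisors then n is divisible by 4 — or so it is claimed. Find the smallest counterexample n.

We need the least positive integer n for which n has exactly 9 positive divisors but n is not divisible by 4.
n = 36: τ(36) = 9; 36 mod 4 = 0.
n = 100: τ(100) = 9; 100 mod 4 = 0.
n = 196: τ(196) = 9; 196 mod 4 = 0.
n = 225: τ(225) = 9; 225 mod 4 = 1.

n = 225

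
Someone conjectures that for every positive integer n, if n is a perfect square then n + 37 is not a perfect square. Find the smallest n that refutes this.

n = 324

Check each positive integer n in order until n is a perfect square but n + 37 is a perfect square.
For n = 1, 4, 9, 16, …, 225, 256, 289 the conclusion holds.
n = 324: 324 = 18² and 324 + 37 = 361 = 19².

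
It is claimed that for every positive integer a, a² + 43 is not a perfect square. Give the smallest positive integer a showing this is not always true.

a = 21

A counterexample is any positive integer a such that a² + 43 is a perfect square; we check each in order.
For a = 1, 2, 3, 4, …, 18, 19, 20 the conclusion holds.
a = 21: 21² + 43 = 484 = 22², a perfect square.
Hence a = 21 is a counterexample.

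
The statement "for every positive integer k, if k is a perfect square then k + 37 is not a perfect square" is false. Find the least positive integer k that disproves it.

We need the least positive integer k for which k is a perfect square but k + 37 is a perfect square.
The first 17 eligible values, up to k = 289, all satisfy the conclusion.
k = 324: 324 = 18² and 324 + 37 = 361 = 19².

k = 324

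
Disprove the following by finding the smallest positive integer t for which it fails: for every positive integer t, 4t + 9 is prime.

t = 3

We need the least positive integer t for which 4t + 9 is not prime.
For t = 1, 2 the conclusion holds.
t = 3: 4t + 9 = 21 = 3 × 7, composite.
Hence t = 3 is a counterexample.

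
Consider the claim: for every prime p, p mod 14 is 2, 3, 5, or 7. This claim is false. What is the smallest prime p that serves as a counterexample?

p = 11

Check each prime p in order until the claim fails.
The first 4 eligible values, up to p = 7, all satisfy the conclusion.
p = 11: 11 mod 14 = 11 — not in {2, 3, 5, 7}.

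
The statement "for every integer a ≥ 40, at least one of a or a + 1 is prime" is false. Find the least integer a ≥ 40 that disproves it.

a = 44

We need the least integer a ≥ 40 for which a, a + 1 are both composite.
a = 40: 41 is prime.
a = 41: 41 is prime.
a = 42: 43 is prime.
a = 43: 43 is prime.
a = 44: 44 = 2 × 22; 45 = 3 × 15 — both composite.
Thus a = 44 disproves the claim, and no smaller a works.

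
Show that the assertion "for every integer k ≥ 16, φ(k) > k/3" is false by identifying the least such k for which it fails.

k = 16: φ(16) = 8 and 16/3 = 16/3, so φ(16) > 16/3.
k = 17: φ(17) = 16 and 17/3 = 17/3, so φ(17) > 17/3.
k = 18: φ(18) = 6 and 18/3 = 6, so φ(18) ≤ 18/3.

k = 18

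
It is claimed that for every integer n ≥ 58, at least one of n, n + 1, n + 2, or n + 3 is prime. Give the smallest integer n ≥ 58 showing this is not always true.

n = 62

We need the least integer n ≥ 58 for which n, n + 1, n + 2, n + 3 are all composite.
The first 4 eligible values, up to n = 61, all satisfy the conclusion.
n = 62: 62 = 2 × 31; 63 = 3 × 21; 64 = 2 × 32; 65 = 5 × 13 — all composite.
So n = 62 is the smallest counterexample.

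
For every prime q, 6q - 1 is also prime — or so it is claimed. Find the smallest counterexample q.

q = 11

We need the least prime q for which 6q - 1 is not prime.
q = 2: 6q - 1 = 11, prime.
q = 3: 6q - 1 = 17, prime.
q = 5: 6q - 1 = 29, prime.
q = 7: 6q - 1 = 41, prime.
q = 11: 6q - 1 = 65 = 5 × 13, not prime.
Hence q = 11 is a counterexample.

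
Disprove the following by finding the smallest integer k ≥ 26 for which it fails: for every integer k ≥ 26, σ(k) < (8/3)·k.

k = 60

For k = 26, 27, 28, 29, …, 57, 58, 59 the conclusion holds.
k = 60: σ(60) = 168; 168 ≥ 160.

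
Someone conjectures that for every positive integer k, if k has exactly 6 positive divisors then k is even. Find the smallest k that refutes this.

k = 45

A counterexample is any positive integer k such that k has exactly 6 positive divisors but k is odd; we check each in order.
k = 12: divisors of 12: 1, 2, 3, 4, 6, 12; 12 is even.
k = 18: divisors of 18: 1, 2, 3, 6, 9, 18; 18 is even.
k = 20: divisors of 20: 1, 2, 4, 5, 10, 20; 20 is even.
k = 28: divisors of 28: 1, 2, 4, 7, 14, 28; 28 is even.
k = 32: divisors of 32: 1, 2, 4, 8, 16, 32; 32 is even.
k = 44: divisors of 44: 1, 2, 4, 11, 22, 44; 44 is even.
k = 45: divisors of 45: 1, 3, 5, 9, 15, 45; 45 is odd.
Thus k = 45 disproves the claim, and no smaller k works.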